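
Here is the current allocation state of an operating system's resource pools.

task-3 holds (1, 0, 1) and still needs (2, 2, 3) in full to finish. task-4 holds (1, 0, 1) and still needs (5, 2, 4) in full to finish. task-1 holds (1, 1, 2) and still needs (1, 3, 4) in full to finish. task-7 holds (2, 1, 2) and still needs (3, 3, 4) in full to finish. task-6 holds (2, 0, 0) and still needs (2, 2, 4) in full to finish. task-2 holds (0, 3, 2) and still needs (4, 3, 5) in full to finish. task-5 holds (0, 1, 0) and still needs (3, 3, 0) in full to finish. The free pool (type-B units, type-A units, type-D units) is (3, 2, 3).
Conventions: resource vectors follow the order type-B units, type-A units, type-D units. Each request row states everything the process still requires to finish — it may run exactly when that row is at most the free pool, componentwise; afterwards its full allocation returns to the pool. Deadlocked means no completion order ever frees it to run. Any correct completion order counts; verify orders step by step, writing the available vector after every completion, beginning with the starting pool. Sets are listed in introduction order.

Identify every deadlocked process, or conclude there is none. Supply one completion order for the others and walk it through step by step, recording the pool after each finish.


Deadlocked: task-1, task-7, task-2 and task-5.
Key observation: the pool after task-3, task-6, task-4 is (7, 2, 5); every surviving request exceeds it in type-A units, so progress ends there.
A valid finishing order for the others: task-3, task-6, task-4. Step-by-step check:
  pool = (3, 2, 3)
  task-3 needs (2, 2, 3) <= (3, 2, 3) -> finishes; pool += (1, 0, 1) = (4, 2, 4)
  task-6 needs (2, 2, 4) <= (4, 2, 4) -> finishes; pool += (2, 0, 0) = (6, 2, 4)
  task-4 needs (5, 2, 4) <= (6, 2, 4) -> finishes; pool += (1, 0, 1) = (7, 2, 5)
None of the blocked processes ever fits:
  task-1 cannot run: need (1, 3, 4) vs free (7, 2, 5) (insufficient type-A units)
  task-7 cannot run: need (3, 3, 4) vs free (7, 2, 5) (insufficient type-A units)
  task-2 cannot run: need (4, 3, 5) vs free (7, 2, 5) (insufficient type-A units)
  task-5 cannot run: need (3, 3, 0) vs free (7, 2, 5) (insufficient type-A units)


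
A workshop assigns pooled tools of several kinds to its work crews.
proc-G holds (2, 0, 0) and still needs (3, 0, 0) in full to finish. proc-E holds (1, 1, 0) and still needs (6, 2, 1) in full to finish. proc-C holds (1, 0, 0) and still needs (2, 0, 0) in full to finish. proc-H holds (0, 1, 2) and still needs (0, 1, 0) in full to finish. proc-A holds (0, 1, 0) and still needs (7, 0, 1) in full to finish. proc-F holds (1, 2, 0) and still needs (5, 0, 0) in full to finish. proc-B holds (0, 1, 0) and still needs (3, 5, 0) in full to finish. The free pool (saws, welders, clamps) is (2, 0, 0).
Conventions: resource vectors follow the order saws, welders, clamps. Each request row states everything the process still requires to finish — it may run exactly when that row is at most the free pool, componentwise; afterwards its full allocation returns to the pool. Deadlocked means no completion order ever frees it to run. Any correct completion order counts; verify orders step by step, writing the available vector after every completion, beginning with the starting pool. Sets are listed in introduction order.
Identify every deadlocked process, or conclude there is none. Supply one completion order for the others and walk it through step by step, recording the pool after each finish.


The deadlocked set is empty.
Key observation: beginning at proc-C, releases accumulate fast enough that every process eventually fits.
One completion order for the rest: proc-C, proc-G, proc-F, proc-H, proc-E, proc-A, proc-B. Verifying each step:
  pool = (2, 0, 0)
  run proc-C (needs (2, 0, 0), free (2, 0, 0)); after release of (1, 0, 0) the pool is (3, 0, 0)
  run proc-G (needs (3, 0, 0), free (3, 0, 0)); after release of (2, 0, 0) the pool is (5, 0, 0)
  run proc-F (needs (5, 0, 0), free (5, 0, 0)); after release of (1, 2, 0) the pool is (6, 2, 0)
  run proc-H (needs (0, 1, 0), free (6, 2, 0)); after release of (0, 1, 2) the pool is (6, 3, 2)
  run proc-E (needs (6, 2, 1), free (6, 3, 2)); after release of (1, 1, 0) the pool is (7, 4, 2)
  run proc-A (needs (7, 0, 1), free (7, 4, 2)); after release of (0, 1, 0) the pool is (7, 5, 2)
  run proc-B (needs (3, 5, 0), free (7, 5, 2)); after release of (0, 1, 0) the pool is (7, 6, 2)


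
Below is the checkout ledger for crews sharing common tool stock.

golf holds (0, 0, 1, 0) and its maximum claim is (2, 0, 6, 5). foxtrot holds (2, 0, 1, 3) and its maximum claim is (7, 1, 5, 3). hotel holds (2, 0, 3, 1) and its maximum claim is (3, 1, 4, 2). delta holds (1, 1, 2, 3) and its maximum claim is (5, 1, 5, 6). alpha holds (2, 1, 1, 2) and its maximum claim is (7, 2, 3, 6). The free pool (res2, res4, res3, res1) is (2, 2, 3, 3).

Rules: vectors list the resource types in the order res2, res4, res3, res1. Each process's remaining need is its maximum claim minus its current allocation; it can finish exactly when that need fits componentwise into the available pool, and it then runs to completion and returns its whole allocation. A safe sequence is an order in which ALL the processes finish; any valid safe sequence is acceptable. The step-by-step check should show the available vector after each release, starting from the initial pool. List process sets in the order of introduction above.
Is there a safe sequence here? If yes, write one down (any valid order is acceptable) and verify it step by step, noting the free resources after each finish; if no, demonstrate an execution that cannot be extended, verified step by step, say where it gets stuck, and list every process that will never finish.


SAFE, for example via the order hotel, delta, foxtrot, alpha, golf.
Key observation: at delta the run first touches a limit — (4, 0, 3, 3) against (4, 2, 6, 4), exact on a resource it actually requests.
Walking it through:
  pool = (2, 2, 3, 3)
  hotel needs (1, 1, 1, 1) <= (2, 2, 3, 3) -> finishes; pool += (2, 0, 3, 1) = (4, 2, 6, 4)
  delta needs (4, 0, 3, 3) <= (4, 2, 6, 4) -> finishes; pool += (1, 1, 2, 3) = (5, 3, 8, 7)
  foxtrot needs (5, 1, 4, 0) <= (5, 3, 8, 7) -> finishes; pool += (2, 0, 1, 3) = (7, 3, 9, 10)
  alpha needs (5, 1, 2, 4) <= (7, 3, 9, 10) -> finishes; pool += (2, 1, 1, 2) = (9, 4, 10, 12)
  golf needs (2, 0, 5, 5) <= (9, 4, 10, 12) -> finishes; pool += (0, 0, 1, 0) = (9, 4, 11, 12)


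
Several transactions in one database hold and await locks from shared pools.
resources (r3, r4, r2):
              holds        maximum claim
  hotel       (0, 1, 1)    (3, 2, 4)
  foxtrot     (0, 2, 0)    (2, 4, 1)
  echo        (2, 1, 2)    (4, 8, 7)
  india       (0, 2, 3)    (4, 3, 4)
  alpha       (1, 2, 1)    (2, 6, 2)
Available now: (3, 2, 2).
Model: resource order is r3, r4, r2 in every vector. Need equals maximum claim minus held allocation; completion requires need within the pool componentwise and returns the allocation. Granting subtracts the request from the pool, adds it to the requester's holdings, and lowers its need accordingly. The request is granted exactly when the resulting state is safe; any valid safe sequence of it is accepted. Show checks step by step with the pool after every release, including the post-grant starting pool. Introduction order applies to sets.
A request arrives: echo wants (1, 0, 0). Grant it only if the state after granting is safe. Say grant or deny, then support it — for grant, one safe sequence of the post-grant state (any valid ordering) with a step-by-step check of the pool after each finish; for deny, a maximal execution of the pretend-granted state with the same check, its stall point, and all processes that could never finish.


DENY: after the grant no complete ordering would exist.
Key observation: after foxtrot, alpha, hotel the pool peaks at (3, 7, 4), and each blocked process is short somewhere: echo on r2; india on r3.
Pretend the grant happened; the run foxtrot, alpha, hotel goes as far as possible. Verifying each step:
  pool = (2, 2, 2)
  foxtrot needs (2, 2, 1) <= (2, 2, 2) -> finishes; pool += (0, 2, 0) = (2, 4, 2)
  alpha needs (1, 4, 1) <= (2, 4, 2) -> finishes; pool += (1, 2, 1) = (3, 6, 3)
  hotel needs (3, 1, 3) <= (3, 6, 3) -> finishes; pool += (0, 1, 1) = (3, 7, 4)
  blocked: echo wants (1, 7, 5), pool (3, 7, 4) — not enough r2
  blocked: india wants (4, 1, 1), pool (3, 7, 4) — not enough r3
Post-grant, the permanently blocked set is echo and india.


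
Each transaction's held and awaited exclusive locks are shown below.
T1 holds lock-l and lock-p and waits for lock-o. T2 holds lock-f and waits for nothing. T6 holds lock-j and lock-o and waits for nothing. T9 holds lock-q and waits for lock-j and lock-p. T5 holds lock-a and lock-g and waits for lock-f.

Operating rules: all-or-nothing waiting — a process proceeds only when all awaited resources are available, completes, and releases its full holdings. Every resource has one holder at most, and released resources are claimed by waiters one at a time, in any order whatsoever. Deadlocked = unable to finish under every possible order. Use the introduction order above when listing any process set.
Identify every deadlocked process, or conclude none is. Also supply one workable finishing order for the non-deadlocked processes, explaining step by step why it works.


Nothing here is deadlocked.
Key observation: the wait relation is loop-free; peeling off processes with no waits unwinds the whole state.
One completion order for the rest: T6, T2, T1, T5, T9.
Step-by-step check:
  run T6 (it waits on nothing); releases lock-j and lock-o
  run T2 (it waits on nothing); releases lock-f
  run T1 (all its waits — lock-o — are resolved); releases lock-l and lock-p
  run T5 (all its waits — lock-f — are resolved); releases lock-a and lock-g
  run T9 (all its waits — lock-j and lock-p — are resolved); releases lock-q


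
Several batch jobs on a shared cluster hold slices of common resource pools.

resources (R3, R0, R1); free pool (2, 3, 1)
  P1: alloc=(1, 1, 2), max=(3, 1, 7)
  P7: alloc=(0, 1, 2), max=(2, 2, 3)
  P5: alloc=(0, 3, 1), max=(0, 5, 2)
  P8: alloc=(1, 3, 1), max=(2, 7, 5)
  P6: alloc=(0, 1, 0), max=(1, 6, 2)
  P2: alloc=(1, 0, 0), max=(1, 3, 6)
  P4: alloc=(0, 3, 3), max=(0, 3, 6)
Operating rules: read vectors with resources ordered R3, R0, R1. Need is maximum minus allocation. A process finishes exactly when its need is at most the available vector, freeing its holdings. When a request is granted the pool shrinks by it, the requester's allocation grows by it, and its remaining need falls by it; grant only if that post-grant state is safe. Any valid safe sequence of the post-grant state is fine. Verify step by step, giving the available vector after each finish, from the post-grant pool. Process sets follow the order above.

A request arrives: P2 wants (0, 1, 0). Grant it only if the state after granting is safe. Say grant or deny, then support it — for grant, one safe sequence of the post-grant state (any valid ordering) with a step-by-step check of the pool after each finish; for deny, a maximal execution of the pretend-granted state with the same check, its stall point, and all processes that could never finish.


GRANT — the state after the grant stays safe, e.g. via P7, P4, P1, P2, P5, P8, P6.
Key observation: after the grant the pool drops to (2, 2, 1), which still lets P7 finish first and unwind the rest.
Verifying the post-grant state step by step:
  pool = (2, 2, 1)
  run P7 (needs (2, 1, 1), free (2, 2, 1)); after release of (0, 1, 2) the pool is (2, 3, 3)
  run P4 (needs (0, 0, 3), free (2, 3, 3)); after release of (0, 3, 3) the pool is (2, 6, 6)
  run P1 (needs (2, 0, 5), free (2, 6, 6)); after release of (1, 1, 2) the pool is (3, 7, 8)
  run P2 (needs (0, 2, 6), free (3, 7, 8)); after release of (1, 1, 0) the pool is (4, 8, 8)
  run P5 (needs (0, 2, 1), free (4, 8, 8)); after release of (0, 3, 1) the pool is (4, 11, 9)
  run P8 (needs (1, 4, 4), free (4, 11, 9)); after release of (1, 3, 1) the pool is (5, 14, 10)
  run P6 (needs (1, 5, 2), free (5, 14, 10)); after release of (0, 1, 0) the pool is (5, 15, 10)


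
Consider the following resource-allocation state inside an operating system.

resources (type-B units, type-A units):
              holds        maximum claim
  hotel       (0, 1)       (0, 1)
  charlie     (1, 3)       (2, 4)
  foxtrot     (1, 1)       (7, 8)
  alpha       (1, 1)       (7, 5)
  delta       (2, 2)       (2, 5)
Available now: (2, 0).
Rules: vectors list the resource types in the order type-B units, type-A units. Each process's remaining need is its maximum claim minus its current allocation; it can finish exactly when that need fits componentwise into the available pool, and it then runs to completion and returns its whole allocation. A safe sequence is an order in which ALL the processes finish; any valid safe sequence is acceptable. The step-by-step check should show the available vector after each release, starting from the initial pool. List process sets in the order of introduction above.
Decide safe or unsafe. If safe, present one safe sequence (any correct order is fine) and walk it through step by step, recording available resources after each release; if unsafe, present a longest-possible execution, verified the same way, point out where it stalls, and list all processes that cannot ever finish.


UNSAFE.
Key observation: once hotel, charlie, delta finish, the pool peaks at (5, 6) — and every remaining process still needs more type-B units than that.
Going as far as possible: hotel, charlie, delta; after that, nothing fits. Step-by-step check:
  pool = (2, 0)
  hotel: need (0, 0) fits (2, 0); releases (0, 1), pool now (2, 1)
  charlie: need (1, 1) fits (2, 1); releases (1, 3), pool now (3, 4)
  delta: need (0, 3) fits (3, 4); releases (2, 2), pool now (5, 6)
  foxtrot still needs (6, 7) but only (5, 6) is free — short on type-B units and type-A units
  alpha still needs (6, 4) but only (5, 6) is free — short on type-B units
Processes that can never finish: foxtrot and alpha.


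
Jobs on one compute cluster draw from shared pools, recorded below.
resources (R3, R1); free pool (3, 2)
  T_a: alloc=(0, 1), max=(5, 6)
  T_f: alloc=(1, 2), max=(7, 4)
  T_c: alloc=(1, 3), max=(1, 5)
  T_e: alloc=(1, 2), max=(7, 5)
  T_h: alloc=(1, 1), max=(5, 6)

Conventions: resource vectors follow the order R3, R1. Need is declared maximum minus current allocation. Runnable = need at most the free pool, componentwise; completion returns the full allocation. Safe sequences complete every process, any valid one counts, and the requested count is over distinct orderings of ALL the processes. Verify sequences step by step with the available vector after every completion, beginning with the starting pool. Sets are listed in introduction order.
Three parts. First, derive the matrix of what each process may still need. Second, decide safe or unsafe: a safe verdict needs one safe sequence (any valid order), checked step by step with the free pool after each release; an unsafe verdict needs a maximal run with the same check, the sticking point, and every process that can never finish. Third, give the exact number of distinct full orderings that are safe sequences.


(1) Remaining need (order R3, R1):
  T_a: (5, 5)
  T_f: (6, 2)
  T_c: (0, 2)
  T_e: (6, 3)
  T_h: (4, 5)
(2) UNSAFE.
Key observation: no order helps: past T_c, T_h, T_a, the free pool tops out at (5, 7), below what each blocked process needs in R3.
The run T_c, T_h, T_a cannot be extended any further. Walking it through:
  pool = (3, 2)
  T_c: need (0, 2) fits (3, 2); releases (1, 3), pool now (4, 5)
  T_h: need (4, 5) fits (4, 5); releases (1, 1), pool now (5, 6)
  T_a: need (5, 5) fits (5, 6); releases (0, 1), pool now (5, 7)
  T_f cannot run: need (6, 2) vs free (5, 7) (insufficient R3)
  T_e cannot run: need (6, 3) vs free (5, 7) (insufficient R3)
Processes that can never finish: T_f and T_e.
(3) Precisely 0 of the possible complete orderings are safe sequences.


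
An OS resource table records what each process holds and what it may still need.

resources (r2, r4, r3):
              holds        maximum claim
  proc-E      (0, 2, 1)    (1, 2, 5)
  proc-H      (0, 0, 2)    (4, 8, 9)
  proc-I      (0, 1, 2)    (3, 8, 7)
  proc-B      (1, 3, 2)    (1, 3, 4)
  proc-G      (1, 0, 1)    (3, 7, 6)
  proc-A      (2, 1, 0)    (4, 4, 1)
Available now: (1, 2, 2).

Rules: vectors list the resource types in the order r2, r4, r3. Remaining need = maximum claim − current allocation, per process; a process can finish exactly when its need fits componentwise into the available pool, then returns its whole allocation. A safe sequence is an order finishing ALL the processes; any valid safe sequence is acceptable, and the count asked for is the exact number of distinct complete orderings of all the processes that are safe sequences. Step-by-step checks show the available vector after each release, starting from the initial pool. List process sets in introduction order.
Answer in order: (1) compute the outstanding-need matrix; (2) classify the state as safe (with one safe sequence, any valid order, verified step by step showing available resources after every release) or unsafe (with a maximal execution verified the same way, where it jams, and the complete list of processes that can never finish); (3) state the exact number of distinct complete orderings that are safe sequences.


(1) Outstanding need per process (order r2, r4, r3):
  proc-E: (1, 0, 4)
  proc-H: (4, 8, 7)
  proc-I: (3, 7, 5)
  proc-B: (0, 0, 2)
  proc-G: (2, 7, 5)
  proc-A: (2, 3, 1)
(2) SAFE, for example via the order proc-B, proc-E, proc-G, proc-A, proc-I, proc-H.
Key observation: reading the order forward, proc-B is the first process whose need (0, 0, 2) meets the free pool (1, 2, 2) exactly on a resource it requests.
Check, step by step:
  pool = (1, 2, 2)
  proc-B needs (0, 0, 2) <= (1, 2, 2) -> finishes; pool += (1, 3, 2) = (2, 5, 4)
  proc-E needs (1, 0, 4) <= (2, 5, 4) -> finishes; pool += (0, 2, 1) = (2, 7, 5)
  proc-G needs (2, 7, 5) <= (2, 7, 5) -> finishes; pool += (1, 0, 1) = (3, 7, 6)
  proc-A needs (2, 3, 1) <= (3, 7, 6) -> finishes; pool += (2, 1, 0) = (5, 8, 6)
  proc-I needs (3, 7, 5) <= (5, 8, 6) -> finishes; pool += (0, 1, 2) = (5, 9, 8)
  proc-H needs (4, 8, 7) <= (5, 9, 8) -> finishes; pool += (0, 0, 2) = (5, 9, 10)
(3) Exactly 8 of the possible complete orderings are safe sequences.


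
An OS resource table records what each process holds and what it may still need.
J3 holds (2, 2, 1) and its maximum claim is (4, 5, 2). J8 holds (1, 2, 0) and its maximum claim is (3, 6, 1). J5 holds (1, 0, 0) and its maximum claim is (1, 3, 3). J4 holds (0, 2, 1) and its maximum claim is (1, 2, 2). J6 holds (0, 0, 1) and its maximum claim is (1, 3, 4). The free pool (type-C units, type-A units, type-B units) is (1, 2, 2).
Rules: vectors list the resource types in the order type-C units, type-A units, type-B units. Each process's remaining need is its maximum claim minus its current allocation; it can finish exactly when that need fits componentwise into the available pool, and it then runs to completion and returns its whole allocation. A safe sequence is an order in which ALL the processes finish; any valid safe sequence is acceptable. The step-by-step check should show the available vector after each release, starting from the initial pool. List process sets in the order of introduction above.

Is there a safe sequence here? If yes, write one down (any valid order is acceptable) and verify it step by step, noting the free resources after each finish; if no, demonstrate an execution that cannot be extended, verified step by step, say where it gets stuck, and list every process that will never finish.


SAFE — a valid safe sequence is J4, J5, J3, J6, J8.
Key observation: the first exact fit in this order is J4 — it needs (1, 0, 1) with (1, 2, 2) free, meeting a requested resource to the last unit.
Check, step by step:
  pool = (1, 2, 2)
  run J4 (needs (1, 0, 1), free (1, 2, 2)); after release of (0, 2, 1) the pool is (1, 4, 3)
  run J5 (needs (0, 3, 3), free (1, 4, 3)); after release of (1, 0, 0) the pool is (2, 4, 3)
  run J3 (needs (2, 3, 1), free (2, 4, 3)); after release of (2, 2, 1) the pool is (4, 6, 4)
  run J6 (needs (1, 3, 3), free (4, 6, 4)); after release of (0, 0, 1) the pool is (4, 6, 5)
  run J8 (needs (2, 4, 1), free (4, 6, 5)); after release of (1, 2, 0) the pool is (5, 8, 5)


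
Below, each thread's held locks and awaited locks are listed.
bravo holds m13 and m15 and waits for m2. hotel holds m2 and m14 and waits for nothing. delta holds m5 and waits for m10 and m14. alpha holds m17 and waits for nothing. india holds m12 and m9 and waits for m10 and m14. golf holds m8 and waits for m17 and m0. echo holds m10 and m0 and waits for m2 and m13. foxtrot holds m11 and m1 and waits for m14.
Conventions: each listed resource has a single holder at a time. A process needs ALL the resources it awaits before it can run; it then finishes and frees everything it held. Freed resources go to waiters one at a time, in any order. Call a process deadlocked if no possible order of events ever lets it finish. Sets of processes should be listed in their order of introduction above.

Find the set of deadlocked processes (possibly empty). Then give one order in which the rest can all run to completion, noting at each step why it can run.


The deadlocked set is empty.
Key observation: there is no circular wait here — follow any chain and it reaches a process that is free to run now.
A valid finishing order for the others: hotel, foxtrot, alpha, bravo, echo, golf, delta, india.
Check, step by step:
  run hotel (it waits on nothing); releases m2 and m14
  run foxtrot (all its waits — m14 — are resolved); releases m11 and m1
  run alpha (it waits on nothing); releases m17
  run bravo (all its waits — m2 — are resolved); releases m13 and m15
  run echo (all its waits — m2 and m13 — are resolved); releases m10 and m0
  run golf (all its waits — m17 and m0 — are resolved); releases m8
  run delta (all its waits — m10 and m14 — are resolved); releases m5
  run india (all its waits — m10 and m14 — are resolved); releases m12 and m9


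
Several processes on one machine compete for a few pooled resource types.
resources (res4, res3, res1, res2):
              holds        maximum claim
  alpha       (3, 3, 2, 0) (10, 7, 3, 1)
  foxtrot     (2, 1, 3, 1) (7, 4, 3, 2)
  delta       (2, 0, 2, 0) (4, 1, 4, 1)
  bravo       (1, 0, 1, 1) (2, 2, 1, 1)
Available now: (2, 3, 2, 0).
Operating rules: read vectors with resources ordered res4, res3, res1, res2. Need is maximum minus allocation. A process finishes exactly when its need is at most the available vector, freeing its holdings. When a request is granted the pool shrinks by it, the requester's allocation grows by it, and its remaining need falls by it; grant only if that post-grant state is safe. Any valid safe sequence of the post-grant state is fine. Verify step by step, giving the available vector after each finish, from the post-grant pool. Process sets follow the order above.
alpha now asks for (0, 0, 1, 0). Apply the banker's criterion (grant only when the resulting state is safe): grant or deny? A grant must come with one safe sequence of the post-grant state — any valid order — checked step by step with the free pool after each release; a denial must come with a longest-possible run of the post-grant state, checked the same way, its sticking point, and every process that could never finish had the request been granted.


GRANT. The post-grant state is safe; one safe sequence: bravo, delta, foxtrot, alpha.
Key observation: post-grant, (2, 3, 1, 0) remains, and an order beginning with bravo completes everyone.
Verifying the post-grant state step by step:
  pool = (2, 3, 1, 0)
  bravo: need (1, 2, 0, 0) fits (2, 3, 1, 0); releases (1, 0, 1, 1), pool now (3, 3, 2, 1)
  delta: need (2, 1, 2, 1) fits (3, 3, 2, 1); releases (2, 0, 2, 0), pool now (5, 3, 4, 1)
  foxtrot: need (5, 3, 0, 1) fits (5, 3, 4, 1); releases (2, 1, 3, 1), pool now (7, 4, 7, 2)
  alpha: need (7, 4, 0, 1) fits (7, 4, 7, 2); releases (3, 3, 3, 0), pool now (10, 7, 10, 2)


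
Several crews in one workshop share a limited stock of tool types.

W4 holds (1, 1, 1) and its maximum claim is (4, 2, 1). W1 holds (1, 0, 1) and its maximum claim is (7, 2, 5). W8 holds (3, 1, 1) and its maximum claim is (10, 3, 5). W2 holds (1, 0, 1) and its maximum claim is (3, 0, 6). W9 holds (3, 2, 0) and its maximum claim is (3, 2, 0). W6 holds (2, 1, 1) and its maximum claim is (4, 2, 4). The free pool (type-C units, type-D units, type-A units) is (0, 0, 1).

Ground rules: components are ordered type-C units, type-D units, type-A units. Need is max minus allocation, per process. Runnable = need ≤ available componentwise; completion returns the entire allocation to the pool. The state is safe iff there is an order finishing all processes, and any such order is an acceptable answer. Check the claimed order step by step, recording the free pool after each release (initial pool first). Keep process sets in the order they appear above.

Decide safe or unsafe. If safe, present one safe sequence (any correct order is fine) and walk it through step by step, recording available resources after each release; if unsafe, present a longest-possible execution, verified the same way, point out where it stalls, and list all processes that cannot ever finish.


The state is UNSAFE.
Key observation: the wall is type-A units: completing W9, W4 brings the pool only to (4, 3, 2), and all the rest need more.
The run W9, W4 cannot be extended any further. Check, step by step:
  pool = (0, 0, 1)
  W9: need (0, 0, 0) fits (0, 0, 1); releases (3, 2, 0), pool now (3, 2, 1)
  W4: need (3, 1, 0) fits (3, 2, 1); releases (1, 1, 1), pool now (4, 3, 2)
  blocked: W1 wants (6, 2, 4), pool (4, 3, 2) — not enough type-C units and type-A units
  blocked: W8 wants (7, 2, 4), pool (4, 3, 2) — not enough type-C units and type-A units
  blocked: W2 wants (2, 0, 5), pool (4, 3, 2) — not enough type-A units
  blocked: W6 wants (2, 1, 3), pool (4, 3, 2) — not enough type-A units
Never able to finish: W1, W8, W2 and W6.


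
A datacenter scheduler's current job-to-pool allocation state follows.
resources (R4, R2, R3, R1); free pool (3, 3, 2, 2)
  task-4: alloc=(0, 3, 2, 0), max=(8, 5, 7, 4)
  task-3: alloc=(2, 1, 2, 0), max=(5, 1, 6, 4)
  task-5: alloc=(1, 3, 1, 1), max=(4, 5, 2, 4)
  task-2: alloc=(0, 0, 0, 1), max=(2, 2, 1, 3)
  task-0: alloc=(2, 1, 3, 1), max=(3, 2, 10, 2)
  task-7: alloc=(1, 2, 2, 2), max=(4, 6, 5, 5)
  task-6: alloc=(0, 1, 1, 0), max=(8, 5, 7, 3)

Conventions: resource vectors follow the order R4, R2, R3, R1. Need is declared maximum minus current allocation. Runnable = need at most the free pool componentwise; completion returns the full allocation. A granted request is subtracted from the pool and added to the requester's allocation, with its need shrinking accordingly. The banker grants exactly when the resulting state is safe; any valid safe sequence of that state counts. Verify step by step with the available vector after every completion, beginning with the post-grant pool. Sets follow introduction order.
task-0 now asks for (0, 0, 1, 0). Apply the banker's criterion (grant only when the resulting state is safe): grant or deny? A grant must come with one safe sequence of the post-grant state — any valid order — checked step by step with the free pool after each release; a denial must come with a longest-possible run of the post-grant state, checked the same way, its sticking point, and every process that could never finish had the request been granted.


DENY: after the grant no complete ordering would exist.
Key observation: after task-2, task-5 complete, (4, 6, 2, 4) is the best the pool ever gets, yet each leftover process wants more R3.
After a pretend grant, a maximal execution: task-2, task-5 — then nothing else fits. Step-by-step check:
  pool = (3, 3, 1, 2)
  task-2: need (2, 2, 1, 2) fits (3, 3, 1, 2); releases (0, 0, 0, 1), pool now (3, 3, 1, 3)
  task-5: need (3, 2, 1, 3) fits (3, 3, 1, 3); releases (1, 3, 1, 1), pool now (4, 6, 2, 4)
  task-4 still needs (8, 2, 5, 4) but only (4, 6, 2, 4) is free — short on R4 and R3
  task-3 still needs (3, 0, 4, 4) but only (4, 6, 2, 4) is free — short on R3
  task-0 still needs (1, 1, 6, 1) but only (4, 6, 2, 4) is free — short on R3
  task-7 still needs (3, 4, 3, 3) but only (4, 6, 2, 4) is free — short on R3
  task-6 still needs (8, 4, 6, 3) but only (4, 6, 2, 4) is free — short on R4 and R3
Post-grant, the permanently blocked set is task-4, task-3, task-0, task-7 and task-6.


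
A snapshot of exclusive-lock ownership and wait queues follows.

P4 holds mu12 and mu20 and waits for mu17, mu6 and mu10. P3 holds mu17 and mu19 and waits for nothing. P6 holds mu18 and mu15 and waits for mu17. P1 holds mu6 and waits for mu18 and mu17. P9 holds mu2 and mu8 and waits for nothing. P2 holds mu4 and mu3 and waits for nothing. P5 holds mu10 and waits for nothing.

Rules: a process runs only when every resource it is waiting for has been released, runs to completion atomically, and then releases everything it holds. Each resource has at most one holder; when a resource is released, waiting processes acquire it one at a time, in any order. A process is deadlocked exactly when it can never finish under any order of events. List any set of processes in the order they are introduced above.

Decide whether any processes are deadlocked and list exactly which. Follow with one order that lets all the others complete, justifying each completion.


No process is deadlocked.
Key observation: the wait graph is acyclic; completion cascades from the unblocked processes through everyone else.
A valid finishing order for the others: P9, P5, P3, P6, P2, P1, P4.
Verifying each step:
  run P9 (it waits on nothing); releases mu2 and mu8
  run P5 (it waits on nothing); releases mu10
  run P3 (it waits on nothing); releases mu17 and mu19
  P6: everything it awaited (mu17) is free; runs, freeing mu18 and mu15
  run P2 (it waits on nothing); releases mu4 and mu3
  P1: everything it awaited (mu18 and mu17) is free; runs, freeing mu6
  P4: everything it awaited (mu17, mu6 and mu10) is free; runs, freeing mu12 and mu20


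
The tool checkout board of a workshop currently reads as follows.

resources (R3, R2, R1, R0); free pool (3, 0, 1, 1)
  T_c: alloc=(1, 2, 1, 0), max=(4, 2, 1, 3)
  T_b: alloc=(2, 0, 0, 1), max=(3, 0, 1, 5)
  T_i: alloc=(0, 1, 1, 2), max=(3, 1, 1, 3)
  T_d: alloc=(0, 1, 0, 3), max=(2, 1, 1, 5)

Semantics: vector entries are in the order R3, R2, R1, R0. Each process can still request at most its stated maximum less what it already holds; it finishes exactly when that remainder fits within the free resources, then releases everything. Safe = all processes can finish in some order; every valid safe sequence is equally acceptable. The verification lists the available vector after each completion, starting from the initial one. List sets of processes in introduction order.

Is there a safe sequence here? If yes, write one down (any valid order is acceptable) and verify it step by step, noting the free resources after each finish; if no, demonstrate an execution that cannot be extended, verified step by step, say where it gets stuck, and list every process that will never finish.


The state is SAFE; one workable sequence: T_i, T_d, T_c, T_b.
Key observation: reading the order forward, T_i is the first process whose need (3, 0, 0, 1) meets the free pool (3, 0, 1, 1) exactly on a resource it requests.
Walking it through:
  pool = (3, 0, 1, 1)
  run T_i (needs (3, 0, 0, 1), free (3, 0, 1, 1)); after release of (0, 1, 1, 2) the pool is (3, 1, 2, 3)
  run T_d (needs (2, 0, 1, 2), free (3, 1, 2, 3)); after release of (0, 1, 0, 3) the pool is (3, 2, 2, 6)
  run T_c (needs (3, 0, 0, 3), free (3, 2, 2, 6)); after release of (1, 2, 1, 0) the pool is (4, 4, 3, 6)
  run T_b (needs (1, 0, 1, 4), free (4, 4, 3, 6)); after release of (2, 0, 0, 1) the pool is (6, 4, 3, 7)


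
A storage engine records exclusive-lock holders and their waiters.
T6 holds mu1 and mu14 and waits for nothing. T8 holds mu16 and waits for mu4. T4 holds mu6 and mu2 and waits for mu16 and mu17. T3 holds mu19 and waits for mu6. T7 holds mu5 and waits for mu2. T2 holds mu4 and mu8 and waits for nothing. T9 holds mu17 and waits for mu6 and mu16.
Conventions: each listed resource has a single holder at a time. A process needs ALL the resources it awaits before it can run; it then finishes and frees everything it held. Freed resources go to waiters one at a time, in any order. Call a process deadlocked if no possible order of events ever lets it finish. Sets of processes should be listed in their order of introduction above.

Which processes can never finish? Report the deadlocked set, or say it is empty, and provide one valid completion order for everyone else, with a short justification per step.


Deadlocked set: T4, T3, T7 and T9.
Key observation: the knot is the closed ring of waits T4 -> T9 -> T4; T3 and T7 wait into the deadlock from upstream.
The rest can finish in the order T6, T2, T8.
Check, step by step:
  run T6 (it waits on nothing); releases mu1 and mu14
  run T2 (it waits on nothing); releases mu4 and mu8
  run T8 (all its waits — mu4 — are resolved); releases mu16


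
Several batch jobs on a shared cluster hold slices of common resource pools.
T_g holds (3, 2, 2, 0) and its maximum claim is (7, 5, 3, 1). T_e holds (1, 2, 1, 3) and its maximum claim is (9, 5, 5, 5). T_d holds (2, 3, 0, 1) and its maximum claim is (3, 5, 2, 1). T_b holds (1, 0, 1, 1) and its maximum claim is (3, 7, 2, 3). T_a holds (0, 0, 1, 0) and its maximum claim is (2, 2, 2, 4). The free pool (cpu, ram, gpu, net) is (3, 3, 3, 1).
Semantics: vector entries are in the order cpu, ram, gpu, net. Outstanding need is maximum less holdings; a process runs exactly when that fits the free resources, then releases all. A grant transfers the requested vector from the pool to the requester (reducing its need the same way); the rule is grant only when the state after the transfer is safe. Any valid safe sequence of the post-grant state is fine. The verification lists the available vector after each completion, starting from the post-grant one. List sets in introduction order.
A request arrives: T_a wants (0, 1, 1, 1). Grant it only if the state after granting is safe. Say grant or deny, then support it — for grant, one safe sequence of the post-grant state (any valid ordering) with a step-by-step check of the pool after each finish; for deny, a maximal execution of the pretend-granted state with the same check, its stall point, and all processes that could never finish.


DENY: after the grant no complete ordering would exist.
Key observation: the wall is net: completing T_d, T_g brings the pool only to (8, 7, 4, 1), and all the rest need more.
After a pretend grant, a maximal execution: T_d, T_g — then nothing else fits. Step-by-step check:
  pool = (3, 2, 2, 0)
  run T_d (needs (1, 2, 2, 0), free (3, 2, 2, 0)); after release of (2, 3, 0, 1) the pool is (5, 5, 2, 1)
  run T_g (needs (4, 3, 1, 1), free (5, 5, 2, 1)); after release of (3, 2, 2, 0) the pool is (8, 7, 4, 1)
  blocked: T_e wants (8, 3, 4, 2), pool (8, 7, 4, 1) — not enough net
  blocked: T_b wants (2, 7, 1, 2), pool (8, 7, 4, 1) — not enough net
  blocked: T_a wants (2, 1, 0, 3), pool (8, 7, 4, 1) — not enough net
Had the request been granted, T_e, T_b and T_a could never finish.


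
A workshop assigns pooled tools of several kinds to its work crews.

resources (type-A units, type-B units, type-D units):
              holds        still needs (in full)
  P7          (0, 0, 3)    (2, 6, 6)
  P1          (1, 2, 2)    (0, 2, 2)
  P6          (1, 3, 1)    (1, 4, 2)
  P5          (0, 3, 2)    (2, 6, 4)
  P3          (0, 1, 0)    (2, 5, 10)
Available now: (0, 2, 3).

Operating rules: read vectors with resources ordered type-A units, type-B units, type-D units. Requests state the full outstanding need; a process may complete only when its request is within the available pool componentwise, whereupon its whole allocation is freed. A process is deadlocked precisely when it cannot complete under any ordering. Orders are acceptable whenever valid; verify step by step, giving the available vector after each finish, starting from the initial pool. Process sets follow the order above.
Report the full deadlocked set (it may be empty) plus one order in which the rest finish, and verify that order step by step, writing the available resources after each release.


Nothing here is deadlocked.
Key observation: beginning at P1, releases accumulate fast enough that every process eventually fits.
The rest can finish in the order P1, P6, P7, P5, P3. Walking it through:
  pool = (0, 2, 3)
  P1 needs (0, 2, 2) <= (0, 2, 3) -> finishes; pool += (1, 2, 2) = (1, 4, 5)
  P6 needs (1, 4, 2) <= (1, 4, 5) -> finishes; pool += (1, 3, 1) = (2, 7, 6)
  P7 needs (2, 6, 6) <= (2, 7, 6) -> finishes; pool += (0, 0, 3) = (2, 7, 9)
  P5 needs (2, 6, 4) <= (2, 7, 9) -> finishes; pool += (0, 3, 2) = (2, 10, 11)
  P3 needs (2, 5, 10) <= (2, 10, 11) -> finishes; pool += (0, 1, 0) = (2, 11, 11)


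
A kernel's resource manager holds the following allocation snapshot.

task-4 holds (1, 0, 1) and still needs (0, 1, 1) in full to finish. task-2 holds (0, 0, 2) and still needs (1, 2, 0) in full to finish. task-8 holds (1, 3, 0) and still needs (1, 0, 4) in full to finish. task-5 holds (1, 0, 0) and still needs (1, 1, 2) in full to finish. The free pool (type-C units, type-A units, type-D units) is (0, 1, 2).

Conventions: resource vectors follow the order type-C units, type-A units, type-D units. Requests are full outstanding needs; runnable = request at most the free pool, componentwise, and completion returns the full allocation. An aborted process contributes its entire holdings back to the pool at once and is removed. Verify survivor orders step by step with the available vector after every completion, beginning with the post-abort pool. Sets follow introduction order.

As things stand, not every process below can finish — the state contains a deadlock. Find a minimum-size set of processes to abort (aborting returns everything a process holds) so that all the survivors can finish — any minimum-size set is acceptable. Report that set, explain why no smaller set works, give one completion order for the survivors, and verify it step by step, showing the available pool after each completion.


The answer: abort task-2.
Key observation: before aborting task-2, task-8 was permanently blocked — no order could ever run it; afterwards it completes at step 3.
Minimality: the empty abort set fails — the state is deadlocked as it stands.
One survivor order: task-4, task-5, task-8. Step-by-step check (post-abort pool first):
  pool = (0, 1, 4)
  run task-4 (needs (0, 1, 1), free (0, 1, 4)); after release of (1, 0, 1) the pool is (1, 1, 5)
  run task-5 (needs (1, 1, 2), free (1, 1, 5)); after release of (1, 0, 0) the pool is (2, 1, 5)
  run task-8 (needs (1, 0, 4), free (2, 1, 5)); after release of (1, 3, 0) the pool is (3, 4, 5)


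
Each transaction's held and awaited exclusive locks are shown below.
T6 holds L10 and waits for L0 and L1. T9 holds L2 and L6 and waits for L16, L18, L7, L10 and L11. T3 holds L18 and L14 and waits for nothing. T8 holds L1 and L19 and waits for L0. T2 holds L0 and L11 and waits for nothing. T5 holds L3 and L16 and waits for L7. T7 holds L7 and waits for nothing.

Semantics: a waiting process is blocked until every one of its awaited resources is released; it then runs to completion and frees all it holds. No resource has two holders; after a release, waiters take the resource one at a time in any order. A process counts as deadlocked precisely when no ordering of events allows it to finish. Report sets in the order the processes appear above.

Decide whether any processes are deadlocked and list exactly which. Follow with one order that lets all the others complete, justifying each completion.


Nothing here is deadlocked.
Key observation: the wait relation is loop-free; peeling off processes with no waits unwinds the whole state.
A valid finishing order for the others: T2, T8, T6, T3, T7, T5, T9.
Walking it through:
  T2: no waits; runs immediately, freeing L0 and L11
  run T8 (all its waits — L0 — are resolved); releases L1 and L19
  run T6 (all its waits — L0 and L1 — are resolved); releases L10
  T3: no waits; runs immediately, freeing L18 and L14
  T7: no waits; runs immediately, freeing L7
  run T5 (all its waits — L7 — are resolved); releases L3 and L16
  run T9 (all its waits — L16, L18, L7, L10 and L11 — are resolved); releases L2 and L6
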